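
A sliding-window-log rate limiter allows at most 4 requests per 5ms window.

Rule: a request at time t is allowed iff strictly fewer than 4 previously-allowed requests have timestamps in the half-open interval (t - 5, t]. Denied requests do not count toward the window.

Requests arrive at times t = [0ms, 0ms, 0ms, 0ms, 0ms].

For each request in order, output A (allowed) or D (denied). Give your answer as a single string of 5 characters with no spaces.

Answer: AAAAD

Derivation:
Tracking allowed requests in the window:
  req#1 t=0ms: ALLOW
  req#2 t=0ms: ALLOW
  req#3 t=0ms: ALLOW
  req#4 t=0ms: ALLOW
  req#5 t=0ms: DENY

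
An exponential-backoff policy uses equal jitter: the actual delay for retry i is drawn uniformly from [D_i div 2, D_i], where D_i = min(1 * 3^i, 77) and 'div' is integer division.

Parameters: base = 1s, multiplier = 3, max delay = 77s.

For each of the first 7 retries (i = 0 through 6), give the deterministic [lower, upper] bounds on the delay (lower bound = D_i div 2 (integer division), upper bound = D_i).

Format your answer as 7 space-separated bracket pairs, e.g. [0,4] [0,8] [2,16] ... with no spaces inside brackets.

Answer: [0,1] [1,3] [4,9] [13,27] [38,77] [38,77] [38,77]

Derivation:
Computing bounds per retry:
  i=0: D_i=min(1*3^0,77)=1, bounds=[0,1]
  i=1: D_i=min(1*3^1,77)=3, bounds=[1,3]
  i=2: D_i=min(1*3^2,77)=9, bounds=[4,9]
  i=3: D_i=min(1*3^3,77)=27, bounds=[13,27]
  i=4: D_i=min(1*3^4,77)=77, bounds=[38,77]
  i=5: D_i=min(1*3^5,77)=77, bounds=[38,77]
  i=6: D_i=min(1*3^6,77)=77, bounds=[38,77]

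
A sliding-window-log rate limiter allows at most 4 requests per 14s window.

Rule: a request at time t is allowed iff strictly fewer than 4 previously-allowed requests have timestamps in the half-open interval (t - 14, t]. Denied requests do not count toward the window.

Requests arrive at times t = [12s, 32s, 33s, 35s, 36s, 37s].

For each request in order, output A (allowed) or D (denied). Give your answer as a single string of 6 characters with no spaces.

Tracking allowed requests in the window:
  req#1 t=12s: ALLOW
  req#2 t=32s: ALLOW
  req#3 t=33s: ALLOW
  req#4 t=35s: ALLOW
  req#5 t=36s: ALLOW
  req#6 t=37s: DENY

Answer: AAAAAD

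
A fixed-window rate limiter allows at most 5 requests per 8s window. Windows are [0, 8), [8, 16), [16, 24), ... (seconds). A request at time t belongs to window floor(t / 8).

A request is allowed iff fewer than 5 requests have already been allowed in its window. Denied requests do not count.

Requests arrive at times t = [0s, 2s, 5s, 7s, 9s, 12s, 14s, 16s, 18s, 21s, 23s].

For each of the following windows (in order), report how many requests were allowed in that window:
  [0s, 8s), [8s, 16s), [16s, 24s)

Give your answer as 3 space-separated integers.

Processing requests:
  req#1 t=0s (window 0): ALLOW
  req#2 t=2s (window 0): ALLOW
  req#3 t=5s (window 0): ALLOW
  req#4 t=7s (window 0): ALLOW
  req#5 t=9s (window 1): ALLOW
  req#6 t=12s (window 1): ALLOW
  req#7 t=14s (window 1): ALLOW
  req#8 t=16s (window 2): ALLOW
  req#9 t=18s (window 2): ALLOW
  req#10 t=21s (window 2): ALLOW
  req#11 t=23s (window 2): ALLOW

Allowed counts by window: 4 3 4

Answer: 4 3 4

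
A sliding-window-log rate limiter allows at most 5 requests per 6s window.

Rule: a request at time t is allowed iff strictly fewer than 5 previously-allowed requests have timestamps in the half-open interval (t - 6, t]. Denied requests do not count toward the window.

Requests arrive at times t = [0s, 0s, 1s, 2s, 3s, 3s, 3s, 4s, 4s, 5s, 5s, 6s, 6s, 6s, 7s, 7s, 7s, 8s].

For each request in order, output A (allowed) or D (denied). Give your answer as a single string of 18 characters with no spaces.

Tracking allowed requests in the window:
  req#1 t=0s: ALLOW
  req#2 t=0s: ALLOW
  req#3 t=1s: ALLOW
  req#4 t=2s: ALLOW
  req#5 t=3s: ALLOW
  req#6 t=3s: DENY
  req#7 t=3s: DENY
  req#8 t=4s: DENY
  req#9 t=4s: DENY
  req#10 t=5s: DENY
  req#11 t=5s: DENY
  req#12 t=6s: ALLOW
  req#13 t=6s: ALLOW
  req#14 t=6s: DENY
  req#15 t=7s: ALLOW
  req#16 t=7s: DENY
  req#17 t=7s: DENY
  req#18 t=8s: ALLOW

Answer: AAAAADDDDDDAADADDA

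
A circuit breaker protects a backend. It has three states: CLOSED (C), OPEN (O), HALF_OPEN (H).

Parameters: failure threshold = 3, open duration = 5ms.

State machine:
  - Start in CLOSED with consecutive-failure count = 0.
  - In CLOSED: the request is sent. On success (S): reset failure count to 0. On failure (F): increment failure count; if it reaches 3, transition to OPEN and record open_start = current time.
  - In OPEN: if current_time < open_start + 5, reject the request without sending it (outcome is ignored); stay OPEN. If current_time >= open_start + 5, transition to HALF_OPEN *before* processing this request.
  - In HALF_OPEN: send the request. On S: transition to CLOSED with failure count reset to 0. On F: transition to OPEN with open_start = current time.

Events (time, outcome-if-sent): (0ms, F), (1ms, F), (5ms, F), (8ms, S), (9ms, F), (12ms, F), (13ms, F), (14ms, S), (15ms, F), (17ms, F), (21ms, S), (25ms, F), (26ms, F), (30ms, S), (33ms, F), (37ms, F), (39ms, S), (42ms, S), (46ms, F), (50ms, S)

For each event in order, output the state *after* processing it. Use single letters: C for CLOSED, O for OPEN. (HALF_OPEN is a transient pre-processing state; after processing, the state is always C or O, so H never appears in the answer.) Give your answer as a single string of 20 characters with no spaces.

State after each event:
  event#1 t=0ms outcome=F: state=CLOSED
  event#2 t=1ms outcome=F: state=CLOSED
  event#3 t=5ms outcome=F: state=OPEN
  event#4 t=8ms outcome=S: state=OPEN
  event#5 t=9ms outcome=F: state=OPEN
  event#6 t=12ms outcome=F: state=OPEN
  event#7 t=13ms outcome=F: state=OPEN
  event#8 t=14ms outcome=S: state=OPEN
  event#9 t=15ms outcome=F: state=OPEN
  event#10 t=17ms outcome=F: state=OPEN
  event#11 t=21ms outcome=S: state=OPEN
  event#12 t=25ms outcome=F: state=OPEN
  event#13 t=26ms outcome=F: state=OPEN
  event#14 t=30ms outcome=S: state=CLOSED
  event#15 t=33ms outcome=F: state=CLOSED
  event#16 t=37ms outcome=F: state=CLOSED
  event#17 t=39ms outcome=S: state=CLOSED
  event#18 t=42ms outcome=S: state=CLOSED
  event#19 t=46ms outcome=F: state=CLOSED
  event#20 t=50ms outcome=S: state=CLOSED

Answer: CCOOOOOOOOOOOCCCCCCC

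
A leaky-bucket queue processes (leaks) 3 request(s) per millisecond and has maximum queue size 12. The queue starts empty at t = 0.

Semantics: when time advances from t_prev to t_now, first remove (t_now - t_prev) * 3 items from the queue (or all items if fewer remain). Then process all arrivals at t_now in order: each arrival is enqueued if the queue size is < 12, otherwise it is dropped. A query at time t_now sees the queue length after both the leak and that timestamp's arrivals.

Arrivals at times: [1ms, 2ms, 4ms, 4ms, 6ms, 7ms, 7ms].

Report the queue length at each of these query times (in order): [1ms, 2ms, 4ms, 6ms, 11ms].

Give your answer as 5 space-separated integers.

Queue lengths at query times:
  query t=1ms: backlog = 1
  query t=2ms: backlog = 1
  query t=4ms: backlog = 2
  query t=6ms: backlog = 1
  query t=11ms: backlog = 0

Answer: 1 1 2 1 0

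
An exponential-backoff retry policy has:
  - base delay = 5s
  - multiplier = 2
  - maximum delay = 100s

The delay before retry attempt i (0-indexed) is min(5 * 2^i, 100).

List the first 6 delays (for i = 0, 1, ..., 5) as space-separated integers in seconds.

Computing each delay:
  i=0: min(5*2^0, 100) = 5
  i=1: min(5*2^1, 100) = 10
  i=2: min(5*2^2, 100) = 20
  i=3: min(5*2^3, 100) = 40
  i=4: min(5*2^4, 100) = 80
  i=5: min(5*2^5, 100) = 100

Answer: 5 10 20 40 80 100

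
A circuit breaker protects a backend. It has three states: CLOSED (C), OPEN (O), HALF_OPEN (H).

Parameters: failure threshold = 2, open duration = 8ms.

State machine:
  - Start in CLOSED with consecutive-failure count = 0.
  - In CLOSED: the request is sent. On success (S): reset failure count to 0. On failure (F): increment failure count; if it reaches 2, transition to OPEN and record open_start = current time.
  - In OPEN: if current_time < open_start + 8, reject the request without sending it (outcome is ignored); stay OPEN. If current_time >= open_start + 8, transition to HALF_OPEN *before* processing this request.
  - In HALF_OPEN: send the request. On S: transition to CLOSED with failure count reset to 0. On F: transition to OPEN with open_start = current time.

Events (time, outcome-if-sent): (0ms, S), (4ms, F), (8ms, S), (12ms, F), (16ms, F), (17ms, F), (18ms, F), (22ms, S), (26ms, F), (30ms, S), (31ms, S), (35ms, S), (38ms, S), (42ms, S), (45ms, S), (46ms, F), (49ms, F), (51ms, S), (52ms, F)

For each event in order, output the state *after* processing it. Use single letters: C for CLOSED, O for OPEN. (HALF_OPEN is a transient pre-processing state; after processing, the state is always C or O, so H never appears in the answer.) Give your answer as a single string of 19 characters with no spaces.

Answer: CCCCOOOOOOOCCCCCOOO

Derivation:
State after each event:
  event#1 t=0ms outcome=S: state=CLOSED
  event#2 t=4ms outcome=F: state=CLOSED
  event#3 t=8ms outcome=S: state=CLOSED
  event#4 t=12ms outcome=F: state=CLOSED
  event#5 t=16ms outcome=F: state=OPEN
  event#6 t=17ms outcome=F: state=OPEN
  event#7 t=18ms outcome=F: state=OPEN
  event#8 t=22ms outcome=S: state=OPEN
  event#9 t=26ms outcome=F: state=OPEN
  event#10 t=30ms outcome=S: state=OPEN
  event#11 t=31ms outcome=S: state=OPEN
  event#12 t=35ms outcome=S: state=CLOSED
  event#13 t=38ms outcome=S: state=CLOSED
  event#14 t=42ms outcome=S: state=CLOSED
  event#15 t=45ms outcome=S: state=CLOSED
  event#16 t=46ms outcome=F: state=CLOSED
  event#17 t=49ms outcome=F: state=OPEN
  event#18 t=51ms outcome=S: state=OPEN
  event#19 t=52ms outcome=F: state=OPEN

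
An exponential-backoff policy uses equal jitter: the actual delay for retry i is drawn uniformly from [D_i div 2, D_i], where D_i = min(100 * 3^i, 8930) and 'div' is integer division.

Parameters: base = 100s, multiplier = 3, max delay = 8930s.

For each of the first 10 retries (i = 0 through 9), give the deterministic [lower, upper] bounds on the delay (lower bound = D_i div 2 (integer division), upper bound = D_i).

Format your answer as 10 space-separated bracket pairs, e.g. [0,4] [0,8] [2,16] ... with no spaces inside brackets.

Answer: [50,100] [150,300] [450,900] [1350,2700] [4050,8100] [4465,8930] [4465,8930] [4465,8930] [4465,8930] [4465,8930]

Derivation:
Computing bounds per retry:
  i=0: D_i=min(100*3^0,8930)=100, bounds=[50,100]
  i=1: D_i=min(100*3^1,8930)=300, bounds=[150,300]
  i=2: D_i=min(100*3^2,8930)=900, bounds=[450,900]
  i=3: D_i=min(100*3^3,8930)=2700, bounds=[1350,2700]
  i=4: D_i=min(100*3^4,8930)=8100, bounds=[4050,8100]
  i=5: D_i=min(100*3^5,8930)=8930, bounds=[4465,8930]
  i=6: D_i=min(100*3^6,8930)=8930, bounds=[4465,8930]
  i=7: D_i=min(100*3^7,8930)=8930, bounds=[4465,8930]
  i=8: D_i=min(100*3^8,8930)=8930, bounds=[4465,8930]
  i=9: D_i=min(100*3^9,8930)=8930, bounds=[4465,8930]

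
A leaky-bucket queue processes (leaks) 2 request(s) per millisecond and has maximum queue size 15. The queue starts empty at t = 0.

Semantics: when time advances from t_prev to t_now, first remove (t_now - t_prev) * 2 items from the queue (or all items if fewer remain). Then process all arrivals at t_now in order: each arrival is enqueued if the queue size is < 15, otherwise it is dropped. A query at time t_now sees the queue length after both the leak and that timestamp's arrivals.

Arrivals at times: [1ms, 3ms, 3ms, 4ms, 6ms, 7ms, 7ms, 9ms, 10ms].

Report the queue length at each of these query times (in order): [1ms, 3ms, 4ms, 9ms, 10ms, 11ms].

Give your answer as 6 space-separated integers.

Queue lengths at query times:
  query t=1ms: backlog = 1
  query t=3ms: backlog = 2
  query t=4ms: backlog = 1
  query t=9ms: backlog = 1
  query t=10ms: backlog = 1
  query t=11ms: backlog = 0

Answer: 1 2 1 1 1 0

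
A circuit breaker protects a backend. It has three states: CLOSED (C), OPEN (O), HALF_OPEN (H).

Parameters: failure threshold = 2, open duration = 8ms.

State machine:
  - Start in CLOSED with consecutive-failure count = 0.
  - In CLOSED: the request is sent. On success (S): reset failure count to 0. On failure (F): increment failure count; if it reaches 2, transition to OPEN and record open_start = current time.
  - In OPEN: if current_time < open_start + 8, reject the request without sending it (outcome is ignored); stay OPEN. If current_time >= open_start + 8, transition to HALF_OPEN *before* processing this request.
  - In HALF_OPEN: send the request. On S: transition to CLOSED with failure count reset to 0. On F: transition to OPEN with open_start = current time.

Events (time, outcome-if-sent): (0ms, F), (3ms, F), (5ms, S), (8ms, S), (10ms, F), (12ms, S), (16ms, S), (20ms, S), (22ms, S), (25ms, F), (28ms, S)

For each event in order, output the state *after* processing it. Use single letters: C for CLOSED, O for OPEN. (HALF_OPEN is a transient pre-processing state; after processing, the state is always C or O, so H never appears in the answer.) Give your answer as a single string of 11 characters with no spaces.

Answer: COOOOCCCCCC

Derivation:
State after each event:
  event#1 t=0ms outcome=F: state=CLOSED
  event#2 t=3ms outcome=F: state=OPEN
  event#3 t=5ms outcome=S: state=OPEN
  event#4 t=8ms outcome=S: state=OPEN
  event#5 t=10ms outcome=F: state=OPEN
  event#6 t=12ms outcome=S: state=CLOSED
  event#7 t=16ms outcome=S: state=CLOSED
  event#8 t=20ms outcome=S: state=CLOSED
  event#9 t=22ms outcome=S: state=CLOSED
  event#10 t=25ms outcome=F: state=CLOSED
  event#11 t=28ms outcome=S: state=CLOSED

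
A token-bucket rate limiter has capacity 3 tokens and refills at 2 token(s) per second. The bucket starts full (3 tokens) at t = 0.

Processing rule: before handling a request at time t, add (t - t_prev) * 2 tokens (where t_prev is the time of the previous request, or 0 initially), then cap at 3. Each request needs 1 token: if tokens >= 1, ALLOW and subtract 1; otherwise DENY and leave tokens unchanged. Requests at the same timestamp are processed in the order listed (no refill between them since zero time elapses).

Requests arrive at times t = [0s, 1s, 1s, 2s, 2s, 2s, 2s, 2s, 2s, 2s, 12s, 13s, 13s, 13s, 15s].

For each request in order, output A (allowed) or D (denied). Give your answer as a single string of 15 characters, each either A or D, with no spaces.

Simulating step by step:
  req#1 t=0s: ALLOW
  req#2 t=1s: ALLOW
  req#3 t=1s: ALLOW
  req#4 t=2s: ALLOW
  req#5 t=2s: ALLOW
  req#6 t=2s: ALLOW
  req#7 t=2s: DENY
  req#8 t=2s: DENY
  req#9 t=2s: DENY
  req#10 t=2s: DENY
  req#11 t=12s: ALLOW
  req#12 t=13s: ALLOW
  req#13 t=13s: ALLOW
  req#14 t=13s: ALLOW
  req#15 t=15s: ALLOW

Answer: AAAAAADDDDAAAAA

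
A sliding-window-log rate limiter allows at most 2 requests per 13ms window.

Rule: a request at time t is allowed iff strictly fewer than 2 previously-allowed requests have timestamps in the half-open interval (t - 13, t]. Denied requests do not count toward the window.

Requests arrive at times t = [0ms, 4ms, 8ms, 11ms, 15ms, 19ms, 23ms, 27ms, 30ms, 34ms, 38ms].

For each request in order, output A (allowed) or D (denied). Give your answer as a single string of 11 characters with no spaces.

Tracking allowed requests in the window:
  req#1 t=0ms: ALLOW
  req#2 t=4ms: ALLOW
  req#3 t=8ms: DENY
  req#4 t=11ms: DENY
  req#5 t=15ms: ALLOW
  req#6 t=19ms: ALLOW
  req#7 t=23ms: DENY
  req#8 t=27ms: DENY
  req#9 t=30ms: ALLOW
  req#10 t=34ms: ALLOW
  req#11 t=38ms: DENY

Answer: AADDAADDAAD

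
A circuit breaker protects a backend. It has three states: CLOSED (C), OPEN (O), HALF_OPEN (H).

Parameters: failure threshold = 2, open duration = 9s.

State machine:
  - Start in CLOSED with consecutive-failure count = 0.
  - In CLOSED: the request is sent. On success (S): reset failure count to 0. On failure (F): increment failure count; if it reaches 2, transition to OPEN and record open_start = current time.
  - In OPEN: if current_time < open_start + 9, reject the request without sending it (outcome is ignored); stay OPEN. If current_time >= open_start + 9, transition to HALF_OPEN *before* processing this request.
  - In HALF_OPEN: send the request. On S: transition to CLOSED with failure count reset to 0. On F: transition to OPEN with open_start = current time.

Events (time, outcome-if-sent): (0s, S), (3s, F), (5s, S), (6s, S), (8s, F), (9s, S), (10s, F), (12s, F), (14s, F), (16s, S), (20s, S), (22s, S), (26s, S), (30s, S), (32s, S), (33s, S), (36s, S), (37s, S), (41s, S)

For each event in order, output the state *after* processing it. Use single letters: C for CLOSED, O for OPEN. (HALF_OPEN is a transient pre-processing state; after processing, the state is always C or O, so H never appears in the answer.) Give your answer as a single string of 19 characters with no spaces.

State after each event:
  event#1 t=0s outcome=S: state=CLOSED
  event#2 t=3s outcome=F: state=CLOSED
  event#3 t=5s outcome=S: state=CLOSED
  event#4 t=6s outcome=S: state=CLOSED
  event#5 t=8s outcome=F: state=CLOSED
  event#6 t=9s outcome=S: state=CLOSED
  event#7 t=10s outcome=F: state=CLOSED
  event#8 t=12s outcome=F: state=OPEN
  event#9 t=14s outcome=F: state=OPEN
  event#10 t=16s outcome=S: state=OPEN
  event#11 t=20s outcome=S: state=OPEN
  event#12 t=22s outcome=S: state=CLOSED
  event#13 t=26s outcome=S: state=CLOSED
  event#14 t=30s outcome=S: state=CLOSED
  event#15 t=32s outcome=S: state=CLOSED
  event#16 t=33s outcome=S: state=CLOSED
  event#17 t=36s outcome=S: state=CLOSED
  event#18 t=37s outcome=S: state=CLOSED
  event#19 t=41s outcome=S: state=CLOSED

Answer: CCCCCCCOOOOCCCCCCCC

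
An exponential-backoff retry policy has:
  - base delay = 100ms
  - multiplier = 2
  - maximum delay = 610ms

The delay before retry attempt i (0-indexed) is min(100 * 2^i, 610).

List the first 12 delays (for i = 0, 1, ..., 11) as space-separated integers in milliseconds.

Computing each delay:
  i=0: min(100*2^0, 610) = 100
  i=1: min(100*2^1, 610) = 200
  i=2: min(100*2^2, 610) = 400
  i=3: min(100*2^3, 610) = 610
  i=4: min(100*2^4, 610) = 610
  i=5: min(100*2^5, 610) = 610
  i=6: min(100*2^6, 610) = 610
  i=7: min(100*2^7, 610) = 610
  i=8: min(100*2^8, 610) = 610
  i=9: min(100*2^9, 610) = 610
  i=10: min(100*2^10, 610) = 610
  i=11: min(100*2^11, 610) = 610

Answer: 100 200 400 610 610 610 610 610 610 610 610 610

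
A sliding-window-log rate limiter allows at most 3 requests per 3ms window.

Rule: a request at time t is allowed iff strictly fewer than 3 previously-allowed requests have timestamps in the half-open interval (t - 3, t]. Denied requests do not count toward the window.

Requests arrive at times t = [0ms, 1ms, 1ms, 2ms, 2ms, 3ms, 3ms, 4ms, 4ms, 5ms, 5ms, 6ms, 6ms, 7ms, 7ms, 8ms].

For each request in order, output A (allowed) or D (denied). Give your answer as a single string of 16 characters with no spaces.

Tracking allowed requests in the window:
  req#1 t=0ms: ALLOW
  req#2 t=1ms: ALLOW
  req#3 t=1ms: ALLOW
  req#4 t=2ms: DENY
  req#5 t=2ms: DENY
  req#6 t=3ms: ALLOW
  req#7 t=3ms: DENY
  req#8 t=4ms: ALLOW
  req#9 t=4ms: ALLOW
  req#10 t=5ms: DENY
  req#11 t=5ms: DENY
  req#12 t=6ms: ALLOW
  req#13 t=6ms: DENY
  req#14 t=7ms: ALLOW
  req#15 t=7ms: ALLOW
  req#16 t=8ms: DENY

Answer: AAADDADAADDADAAD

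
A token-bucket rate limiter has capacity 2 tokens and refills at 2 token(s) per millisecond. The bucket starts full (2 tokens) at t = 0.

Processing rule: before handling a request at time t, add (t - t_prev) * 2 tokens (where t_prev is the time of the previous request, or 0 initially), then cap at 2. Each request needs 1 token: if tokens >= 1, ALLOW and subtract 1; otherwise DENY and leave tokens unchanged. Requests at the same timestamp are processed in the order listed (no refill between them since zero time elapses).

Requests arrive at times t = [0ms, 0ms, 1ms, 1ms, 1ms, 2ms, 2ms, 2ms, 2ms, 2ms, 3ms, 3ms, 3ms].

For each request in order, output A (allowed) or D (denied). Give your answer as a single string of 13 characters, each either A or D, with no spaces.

Answer: AAAADAADDDAAD

Derivation:
Simulating step by step:
  req#1 t=0ms: ALLOW
  req#2 t=0ms: ALLOW
  req#3 t=1ms: ALLOW
  req#4 t=1ms: ALLOW
  req#5 t=1ms: DENY
  req#6 t=2ms: ALLOW
  req#7 t=2ms: ALLOW
  req#8 t=2ms: DENY
  req#9 t=2ms: DENY
  req#10 t=2ms: DENY
  req#11 t=3ms: ALLOW
  req#12 t=3ms: ALLOW
  req#13 t=3ms: DENY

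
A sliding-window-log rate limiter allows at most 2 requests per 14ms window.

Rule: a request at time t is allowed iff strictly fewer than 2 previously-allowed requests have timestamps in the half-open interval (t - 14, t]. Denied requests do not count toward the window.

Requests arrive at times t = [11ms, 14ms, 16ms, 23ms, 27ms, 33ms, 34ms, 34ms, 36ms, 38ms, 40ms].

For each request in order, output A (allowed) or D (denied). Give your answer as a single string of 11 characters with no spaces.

Tracking allowed requests in the window:
  req#1 t=11ms: ALLOW
  req#2 t=14ms: ALLOW
  req#3 t=16ms: DENY
  req#4 t=23ms: DENY
  req#5 t=27ms: ALLOW
  req#6 t=33ms: ALLOW
  req#7 t=34ms: DENY
  req#8 t=34ms: DENY
  req#9 t=36ms: DENY
  req#10 t=38ms: DENY
  req#11 t=40ms: DENY

Answer: AADDAADDDDD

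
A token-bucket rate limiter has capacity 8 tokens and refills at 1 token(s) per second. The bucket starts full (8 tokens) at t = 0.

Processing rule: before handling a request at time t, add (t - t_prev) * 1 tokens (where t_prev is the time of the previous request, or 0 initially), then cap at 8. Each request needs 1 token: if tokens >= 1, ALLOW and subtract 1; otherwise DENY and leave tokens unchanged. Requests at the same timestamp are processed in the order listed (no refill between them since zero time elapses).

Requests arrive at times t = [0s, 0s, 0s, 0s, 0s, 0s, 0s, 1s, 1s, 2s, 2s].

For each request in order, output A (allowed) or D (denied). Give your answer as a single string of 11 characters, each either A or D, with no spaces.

Simulating step by step:
  req#1 t=0s: ALLOW
  req#2 t=0s: ALLOW
  req#3 t=0s: ALLOW
  req#4 t=0s: ALLOW
  req#5 t=0s: ALLOW
  req#6 t=0s: ALLOW
  req#7 t=0s: ALLOW
  req#8 t=1s: ALLOW
  req#9 t=1s: ALLOW
  req#10 t=2s: ALLOW
  req#11 t=2s: DENY

Answer: AAAAAAAAAAD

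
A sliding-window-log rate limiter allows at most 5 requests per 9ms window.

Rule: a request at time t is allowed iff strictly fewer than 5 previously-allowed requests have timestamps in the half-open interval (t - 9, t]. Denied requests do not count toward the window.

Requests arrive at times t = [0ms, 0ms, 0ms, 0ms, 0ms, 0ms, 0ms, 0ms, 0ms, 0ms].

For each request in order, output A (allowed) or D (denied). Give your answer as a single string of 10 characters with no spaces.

Answer: AAAAADDDDD

Derivation:
Tracking allowed requests in the window:
  req#1 t=0ms: ALLOW
  req#2 t=0ms: ALLOW
  req#3 t=0ms: ALLOW
  req#4 t=0ms: ALLOW
  req#5 t=0ms: ALLOW
  req#6 t=0ms: DENY
  req#7 t=0ms: DENY
  req#8 t=0ms: DENY
  req#9 t=0ms: DENY
  req#10 t=0ms: DENY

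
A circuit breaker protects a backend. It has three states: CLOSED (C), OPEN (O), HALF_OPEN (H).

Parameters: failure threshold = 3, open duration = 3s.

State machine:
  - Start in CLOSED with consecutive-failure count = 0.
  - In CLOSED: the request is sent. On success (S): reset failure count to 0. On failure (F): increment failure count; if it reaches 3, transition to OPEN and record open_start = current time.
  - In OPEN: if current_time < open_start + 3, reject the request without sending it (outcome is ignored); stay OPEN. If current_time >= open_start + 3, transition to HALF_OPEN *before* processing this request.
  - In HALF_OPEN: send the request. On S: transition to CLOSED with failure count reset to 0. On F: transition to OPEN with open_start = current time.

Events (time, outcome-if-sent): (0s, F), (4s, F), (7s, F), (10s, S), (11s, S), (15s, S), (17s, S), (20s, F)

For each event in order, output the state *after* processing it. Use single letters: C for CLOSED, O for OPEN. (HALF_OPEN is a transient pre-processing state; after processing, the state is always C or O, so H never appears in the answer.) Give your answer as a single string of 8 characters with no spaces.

State after each event:
  event#1 t=0s outcome=F: state=CLOSED
  event#2 t=4s outcome=F: state=CLOSED
  event#3 t=7s outcome=F: state=OPEN
  event#4 t=10s outcome=S: state=CLOSED
  event#5 t=11s outcome=S: state=CLOSED
  event#6 t=15s outcome=S: state=CLOSED
  event#7 t=17s outcome=S: state=CLOSED
  event#8 t=20s outcome=F: state=CLOSED

Answer: CCOCCCCC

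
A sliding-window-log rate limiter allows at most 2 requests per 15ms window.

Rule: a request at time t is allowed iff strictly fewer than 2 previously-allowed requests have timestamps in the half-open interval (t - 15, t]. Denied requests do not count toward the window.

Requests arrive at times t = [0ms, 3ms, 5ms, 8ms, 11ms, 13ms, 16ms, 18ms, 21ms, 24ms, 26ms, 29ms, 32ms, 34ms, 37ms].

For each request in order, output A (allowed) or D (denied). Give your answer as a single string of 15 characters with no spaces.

Answer: AADDDDAADDDDAAD

Derivation:
Tracking allowed requests in the window:
  req#1 t=0ms: ALLOW
  req#2 t=3ms: ALLOW
  req#3 t=5ms: DENY
  req#4 t=8ms: DENY
  req#5 t=11ms: DENY
  req#6 t=13ms: DENY
  req#7 t=16ms: ALLOW
  req#8 t=18ms: ALLOW
  req#9 t=21ms: DENY
  req#10 t=24ms: DENY
  req#11 t=26ms: DENY
  req#12 t=29ms: DENY
  req#13 t=32ms: ALLOW
  req#14 t=34ms: ALLOW
  req#15 t=37ms: DENY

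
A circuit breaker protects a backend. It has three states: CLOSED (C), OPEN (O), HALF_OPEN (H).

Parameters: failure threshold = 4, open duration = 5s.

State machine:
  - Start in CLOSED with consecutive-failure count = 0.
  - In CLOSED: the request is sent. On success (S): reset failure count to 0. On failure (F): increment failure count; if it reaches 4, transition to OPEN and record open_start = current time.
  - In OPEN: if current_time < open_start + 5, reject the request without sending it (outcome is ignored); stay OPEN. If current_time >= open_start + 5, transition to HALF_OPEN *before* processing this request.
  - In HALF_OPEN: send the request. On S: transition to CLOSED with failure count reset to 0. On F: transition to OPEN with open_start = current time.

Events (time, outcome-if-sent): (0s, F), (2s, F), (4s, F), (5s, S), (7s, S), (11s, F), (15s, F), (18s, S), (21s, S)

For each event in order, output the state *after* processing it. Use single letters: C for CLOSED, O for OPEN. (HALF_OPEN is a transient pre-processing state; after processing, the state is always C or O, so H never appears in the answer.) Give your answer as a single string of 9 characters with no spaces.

Answer: CCCCCCCCC

Derivation:
State after each event:
  event#1 t=0s outcome=F: state=CLOSED
  event#2 t=2s outcome=F: state=CLOSED
  event#3 t=4s outcome=F: state=CLOSED
  event#4 t=5s outcome=S: state=CLOSED
  event#5 t=7s outcome=S: state=CLOSED
  event#6 t=11s outcome=F: state=CLOSED
  event#7 t=15s outcome=F: state=CLOSED
  event#8 t=18s outcome=S: state=CLOSED
  event#9 t=21s outcome=S: state=CLOSED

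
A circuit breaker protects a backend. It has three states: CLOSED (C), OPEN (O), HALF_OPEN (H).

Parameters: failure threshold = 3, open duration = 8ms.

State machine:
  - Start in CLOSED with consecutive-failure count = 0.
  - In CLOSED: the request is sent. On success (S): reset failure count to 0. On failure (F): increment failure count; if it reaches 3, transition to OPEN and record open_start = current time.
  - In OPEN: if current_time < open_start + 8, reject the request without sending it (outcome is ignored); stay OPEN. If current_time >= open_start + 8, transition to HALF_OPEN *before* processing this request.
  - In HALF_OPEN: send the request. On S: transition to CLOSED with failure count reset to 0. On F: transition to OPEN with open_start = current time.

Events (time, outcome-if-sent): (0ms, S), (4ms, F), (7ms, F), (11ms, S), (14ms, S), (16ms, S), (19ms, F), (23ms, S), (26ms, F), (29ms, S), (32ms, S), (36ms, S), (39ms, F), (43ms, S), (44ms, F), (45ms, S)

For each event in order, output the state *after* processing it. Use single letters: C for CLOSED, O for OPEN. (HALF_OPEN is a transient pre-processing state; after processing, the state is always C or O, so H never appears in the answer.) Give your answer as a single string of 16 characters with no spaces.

State after each event:
  event#1 t=0ms outcome=S: state=CLOSED
  event#2 t=4ms outcome=F: state=CLOSED
  event#3 t=7ms outcome=F: state=CLOSED
  event#4 t=11ms outcome=S: state=CLOSED
  event#5 t=14ms outcome=S: state=CLOSED
  event#6 t=16ms outcome=S: state=CLOSED
  event#7 t=19ms outcome=F: state=CLOSED
  event#8 t=23ms outcome=S: state=CLOSED
  event#9 t=26ms outcome=F: state=CLOSED
  event#10 t=29ms outcome=S: state=CLOSED
  event#11 t=32ms outcome=S: state=CLOSED
  event#12 t=36ms outcome=S: state=CLOSED
  event#13 t=39ms outcome=F: state=CLOSED
  event#14 t=43ms outcome=S: state=CLOSED
  event#15 t=44ms outcome=F: state=CLOSED
  event#16 t=45ms outcome=S: state=CLOSED

Answer: CCCCCCCCCCCCCCCC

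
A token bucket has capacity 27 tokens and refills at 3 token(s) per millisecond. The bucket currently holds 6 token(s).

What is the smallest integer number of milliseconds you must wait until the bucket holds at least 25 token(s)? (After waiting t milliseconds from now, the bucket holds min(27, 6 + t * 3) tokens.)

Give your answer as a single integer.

Need 6 + t * 3 >= 25, so t >= 19/3.
Smallest integer t = ceil(19/3) = 7.

Answer: 7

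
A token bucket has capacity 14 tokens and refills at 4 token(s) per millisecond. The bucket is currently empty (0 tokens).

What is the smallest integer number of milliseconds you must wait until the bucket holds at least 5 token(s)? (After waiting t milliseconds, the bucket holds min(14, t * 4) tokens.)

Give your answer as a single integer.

Answer: 2

Derivation:
Need t * 4 >= 5, so t >= 5/4.
Smallest integer t = ceil(5/4) = 2.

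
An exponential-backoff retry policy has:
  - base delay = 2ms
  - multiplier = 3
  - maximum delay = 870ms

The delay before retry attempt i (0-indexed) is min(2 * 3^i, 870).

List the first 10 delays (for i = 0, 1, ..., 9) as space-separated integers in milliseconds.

Answer: 2 6 18 54 162 486 870 870 870 870

Derivation:
Computing each delay:
  i=0: min(2*3^0, 870) = 2
  i=1: min(2*3^1, 870) = 6
  i=2: min(2*3^2, 870) = 18
  i=3: min(2*3^3, 870) = 54
  i=4: min(2*3^4, 870) = 162
  i=5: min(2*3^5, 870) = 486
  i=6: min(2*3^6, 870) = 870
  i=7: min(2*3^7, 870) = 870
  i=8: min(2*3^8, 870) = 870
  i=9: min(2*3^9, 870) = 870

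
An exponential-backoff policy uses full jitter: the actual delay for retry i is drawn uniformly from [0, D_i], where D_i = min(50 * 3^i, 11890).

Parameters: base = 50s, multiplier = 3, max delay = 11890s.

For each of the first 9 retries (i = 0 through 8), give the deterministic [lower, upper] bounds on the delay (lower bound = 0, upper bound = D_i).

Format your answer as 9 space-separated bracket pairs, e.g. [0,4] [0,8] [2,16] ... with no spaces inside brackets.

Computing bounds per retry:
  i=0: D_i=min(50*3^0,11890)=50, bounds=[0,50]
  i=1: D_i=min(50*3^1,11890)=150, bounds=[0,150]
  i=2: D_i=min(50*3^2,11890)=450, bounds=[0,450]
  i=3: D_i=min(50*3^3,11890)=1350, bounds=[0,1350]
  i=4: D_i=min(50*3^4,11890)=4050, bounds=[0,4050]
  i=5: D_i=min(50*3^5,11890)=11890, bounds=[0,11890]
  i=6: D_i=min(50*3^6,11890)=11890, bounds=[0,11890]
  i=7: D_i=min(50*3^7,11890)=11890, bounds=[0,11890]
  i=8: D_i=min(50*3^8,11890)=11890, bounds=[0,11890]

Answer: [0,50] [0,150] [0,450] [0,1350] [0,4050] [0,11890] [0,11890] [0,11890] [0,11890]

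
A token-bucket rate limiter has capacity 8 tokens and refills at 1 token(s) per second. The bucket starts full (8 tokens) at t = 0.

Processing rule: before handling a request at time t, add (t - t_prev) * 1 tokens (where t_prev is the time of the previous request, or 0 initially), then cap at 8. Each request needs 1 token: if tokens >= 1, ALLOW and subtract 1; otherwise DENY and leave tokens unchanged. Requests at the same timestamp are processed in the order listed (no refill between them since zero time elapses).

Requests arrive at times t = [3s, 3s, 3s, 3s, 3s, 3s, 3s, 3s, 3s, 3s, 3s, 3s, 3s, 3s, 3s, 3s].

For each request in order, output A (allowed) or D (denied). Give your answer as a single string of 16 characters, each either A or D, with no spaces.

Simulating step by step:
  req#1 t=3s: ALLOW
  req#2 t=3s: ALLOW
  req#3 t=3s: ALLOW
  req#4 t=3s: ALLOW
  req#5 t=3s: ALLOW
  req#6 t=3s: ALLOW
  req#7 t=3s: ALLOW
  req#8 t=3s: ALLOW
  req#9 t=3s: DENY
  req#10 t=3s: DENY
  req#11 t=3s: DENY
  req#12 t=3s: DENY
  req#13 t=3s: DENY
  req#14 t=3s: DENY
  req#15 t=3s: DENY
  req#16 t=3s: DENY

Answer: AAAAAAAADDDDDDDD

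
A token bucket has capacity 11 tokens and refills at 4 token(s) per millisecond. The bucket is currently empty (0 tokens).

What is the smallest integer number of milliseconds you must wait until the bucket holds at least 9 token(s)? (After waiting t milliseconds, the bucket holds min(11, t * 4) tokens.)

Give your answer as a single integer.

Answer: 3

Derivation:
Need t * 4 >= 9, so t >= 9/4.
Smallest integer t = ceil(9/4) = 3.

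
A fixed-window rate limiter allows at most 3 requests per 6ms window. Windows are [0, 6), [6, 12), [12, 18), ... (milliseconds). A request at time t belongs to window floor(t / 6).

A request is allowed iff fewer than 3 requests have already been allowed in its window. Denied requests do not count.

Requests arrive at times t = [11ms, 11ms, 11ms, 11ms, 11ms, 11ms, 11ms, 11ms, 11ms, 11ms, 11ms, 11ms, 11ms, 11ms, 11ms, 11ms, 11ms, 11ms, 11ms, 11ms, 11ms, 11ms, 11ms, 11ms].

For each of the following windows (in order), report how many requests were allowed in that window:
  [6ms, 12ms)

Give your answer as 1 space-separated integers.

Answer: 3

Derivation:
Processing requests:
  req#1 t=11ms (window 1): ALLOW
  req#2 t=11ms (window 1): ALLOW
  req#3 t=11ms (window 1): ALLOW
  req#4 t=11ms (window 1): DENY
  req#5 t=11ms (window 1): DENY
  req#6 t=11ms (window 1): DENY
  req#7 t=11ms (window 1): DENY
  req#8 t=11ms (window 1): DENY
  req#9 t=11ms (window 1): DENY
  req#10 t=11ms (window 1): DENY
  req#11 t=11ms (window 1): DENY
  req#12 t=11ms (window 1): DENY
  req#13 t=11ms (window 1): DENY
  req#14 t=11ms (window 1): DENY
  req#15 t=11ms (window 1): DENY
  req#16 t=11ms (window 1): DENY
  req#17 t=11ms (window 1): DENY
  req#18 t=11ms (window 1): DENY
  req#19 t=11ms (window 1): DENY
  req#20 t=11ms (window 1): DENY
  req#21 t=11ms (window 1): DENY
  req#22 t=11ms (window 1): DENY
  req#23 t=11ms (window 1): DENY
  req#24 t=11ms (window 1): DENY

Allowed counts by window: 3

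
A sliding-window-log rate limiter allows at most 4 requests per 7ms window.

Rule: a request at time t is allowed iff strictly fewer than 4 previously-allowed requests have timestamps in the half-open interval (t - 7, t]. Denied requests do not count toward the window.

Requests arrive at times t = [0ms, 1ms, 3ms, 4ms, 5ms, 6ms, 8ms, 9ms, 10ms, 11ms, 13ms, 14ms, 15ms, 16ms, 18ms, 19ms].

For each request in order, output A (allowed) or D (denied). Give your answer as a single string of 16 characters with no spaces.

Tracking allowed requests in the window:
  req#1 t=0ms: ALLOW
  req#2 t=1ms: ALLOW
  req#3 t=3ms: ALLOW
  req#4 t=4ms: ALLOW
  req#5 t=5ms: DENY
  req#6 t=6ms: DENY
  req#7 t=8ms: ALLOW
  req#8 t=9ms: ALLOW
  req#9 t=10ms: ALLOW
  req#10 t=11ms: ALLOW
  req#11 t=13ms: DENY
  req#12 t=14ms: DENY
  req#13 t=15ms: ALLOW
  req#14 t=16ms: ALLOW
  req#15 t=18ms: ALLOW
  req#16 t=19ms: ALLOW

Answer: AAAADDAAAADDAAAA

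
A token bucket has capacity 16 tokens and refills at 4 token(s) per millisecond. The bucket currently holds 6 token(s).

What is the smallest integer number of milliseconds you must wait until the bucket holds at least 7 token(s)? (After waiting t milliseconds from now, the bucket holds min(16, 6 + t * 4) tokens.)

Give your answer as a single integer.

Answer: 1

Derivation:
Need 6 + t * 4 >= 7, so t >= 1/4.
Smallest integer t = ceil(1/4) = 1.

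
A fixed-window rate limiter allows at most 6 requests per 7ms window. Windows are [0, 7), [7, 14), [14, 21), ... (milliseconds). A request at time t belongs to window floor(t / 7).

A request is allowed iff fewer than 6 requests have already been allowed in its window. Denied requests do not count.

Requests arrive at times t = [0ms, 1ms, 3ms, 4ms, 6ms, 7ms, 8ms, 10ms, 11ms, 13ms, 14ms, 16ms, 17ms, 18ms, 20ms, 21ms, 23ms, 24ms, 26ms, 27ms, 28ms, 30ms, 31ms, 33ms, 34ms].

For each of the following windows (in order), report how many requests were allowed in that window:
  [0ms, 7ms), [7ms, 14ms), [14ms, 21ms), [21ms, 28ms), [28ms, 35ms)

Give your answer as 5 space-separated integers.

Processing requests:
  req#1 t=0ms (window 0): ALLOW
  req#2 t=1ms (window 0): ALLOW
  req#3 t=3ms (window 0): ALLOW
  req#4 t=4ms (window 0): ALLOW
  req#5 t=6ms (window 0): ALLOW
  req#6 t=7ms (window 1): ALLOW
  req#7 t=8ms (window 1): ALLOW
  req#8 t=10ms (window 1): ALLOW
  req#9 t=11ms (window 1): ALLOW
  req#10 t=13ms (window 1): ALLOW
  req#11 t=14ms (window 2): ALLOW
  req#12 t=16ms (window 2): ALLOW
  req#13 t=17ms (window 2): ALLOW
  req#14 t=18ms (window 2): ALLOW
  req#15 t=20ms (window 2): ALLOW
  req#16 t=21ms (window 3): ALLOW
  req#17 t=23ms (window 3): ALLOW
  req#18 t=24ms (window 3): ALLOW
  req#19 t=26ms (window 3): ALLOW
  req#20 t=27ms (window 3): ALLOW
  req#21 t=28ms (window 4): ALLOW
  req#22 t=30ms (window 4): ALLOW
  req#23 t=31ms (window 4): ALLOW
  req#24 t=33ms (window 4): ALLOW
  req#25 t=34ms (window 4): ALLOW

Allowed counts by window: 5 5 5 5 5

Answer: 5 5 5 5 5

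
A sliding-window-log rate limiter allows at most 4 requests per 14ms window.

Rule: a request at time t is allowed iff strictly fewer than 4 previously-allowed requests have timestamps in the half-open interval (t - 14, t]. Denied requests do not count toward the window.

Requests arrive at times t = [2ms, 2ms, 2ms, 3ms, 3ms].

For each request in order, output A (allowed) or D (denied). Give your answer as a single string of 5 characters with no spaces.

Tracking allowed requests in the window:
  req#1 t=2ms: ALLOW
  req#2 t=2ms: ALLOW
  req#3 t=2ms: ALLOW
  req#4 t=3ms: ALLOW
  req#5 t=3ms: DENY

Answer: AAAAD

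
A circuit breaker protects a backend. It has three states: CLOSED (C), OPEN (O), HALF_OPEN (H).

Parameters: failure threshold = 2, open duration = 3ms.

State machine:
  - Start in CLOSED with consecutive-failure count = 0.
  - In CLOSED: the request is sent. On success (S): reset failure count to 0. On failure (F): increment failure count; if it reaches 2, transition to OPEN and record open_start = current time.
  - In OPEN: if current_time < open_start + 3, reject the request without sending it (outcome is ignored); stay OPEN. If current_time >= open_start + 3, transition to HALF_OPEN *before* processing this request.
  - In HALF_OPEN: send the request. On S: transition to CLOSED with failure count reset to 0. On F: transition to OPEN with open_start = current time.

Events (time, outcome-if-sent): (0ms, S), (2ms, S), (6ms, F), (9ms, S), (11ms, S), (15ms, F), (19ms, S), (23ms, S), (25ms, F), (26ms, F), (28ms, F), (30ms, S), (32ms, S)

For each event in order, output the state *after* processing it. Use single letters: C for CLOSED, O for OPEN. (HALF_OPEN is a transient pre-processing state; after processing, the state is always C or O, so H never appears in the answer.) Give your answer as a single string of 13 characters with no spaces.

Answer: CCCCCCCCCOOCC

Derivation:
State after each event:
  event#1 t=0ms outcome=S: state=CLOSED
  event#2 t=2ms outcome=S: state=CLOSED
  event#3 t=6ms outcome=F: state=CLOSED
  event#4 t=9ms outcome=S: state=CLOSED
  event#5 t=11ms outcome=S: state=CLOSED
  event#6 t=15ms outcome=F: state=CLOSED
  event#7 t=19ms outcome=S: state=CLOSED
  event#8 t=23ms outcome=S: state=CLOSED
  event#9 t=25ms outcome=F: state=CLOSED
  event#10 t=26ms outcome=F: state=OPEN
  event#11 t=28ms outcome=F: state=OPEN
  event#12 t=30ms outcome=S: state=CLOSED
  event#13 t=32ms outcome=S: state=CLOSED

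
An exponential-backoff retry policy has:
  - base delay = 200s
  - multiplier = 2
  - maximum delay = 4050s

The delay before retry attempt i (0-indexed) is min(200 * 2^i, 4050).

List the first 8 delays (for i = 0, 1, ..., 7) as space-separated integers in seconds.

Computing each delay:
  i=0: min(200*2^0, 4050) = 200
  i=1: min(200*2^1, 4050) = 400
  i=2: min(200*2^2, 4050) = 800
  i=3: min(200*2^3, 4050) = 1600
  i=4: min(200*2^4, 4050) = 3200
  i=5: min(200*2^5, 4050) = 4050
  i=6: min(200*2^6, 4050) = 4050
  i=7: min(200*2^7, 4050) = 4050

Answer: 200 400 800 1600 3200 4050 4050 4050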